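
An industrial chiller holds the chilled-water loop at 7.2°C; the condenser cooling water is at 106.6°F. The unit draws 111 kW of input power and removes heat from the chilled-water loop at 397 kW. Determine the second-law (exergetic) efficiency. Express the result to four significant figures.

0.4369

COP_actual = Q̇_C/Ẇ = 397.0/111.0 = 3.577.
In absolute terms T_C = 280.35 K and T_H = 314.59 K, so ΔT = 34.24 K.
COP_Carnot = T_C/ΔT = 280.35/34.24 = 8.187.
η_II = COP_actual/COP_Carnot = 3.577/8.187 = 0.4369.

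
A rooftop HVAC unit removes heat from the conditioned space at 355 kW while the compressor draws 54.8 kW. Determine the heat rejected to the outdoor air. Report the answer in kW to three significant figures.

410 kW

For a cyclic device the first law requires Q̇_H = Q̇_C + Ẇ.
Q̇_H = Q̇_C + Ẇ = 409.8 kW.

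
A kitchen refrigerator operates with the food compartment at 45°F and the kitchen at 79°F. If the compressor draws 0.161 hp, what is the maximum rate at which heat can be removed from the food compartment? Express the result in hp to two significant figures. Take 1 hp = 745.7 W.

In absolute terms T_C = 280.37 K and T_H = 299.26 K, so ΔT = 18.89 K.
COP_Carnot = T_C/ΔT = 280.37/18.89 = 14.84.
Q̇_max = COP_Carnot × Ẇ = 14.84 × 0.1610 hp = 2.390 hp.

2.4 hp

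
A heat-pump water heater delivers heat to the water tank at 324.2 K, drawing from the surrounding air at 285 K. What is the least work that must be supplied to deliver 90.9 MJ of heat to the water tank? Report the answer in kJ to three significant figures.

The reservoir spacing is ΔT = 324.2 − 285 = 39.20 K.
The reversible limit is COP_HP = T_H/ΔT = 8.270, so W_min = Q_H/COP = Q_H·ΔT/T_H.
W_min = 90.90 × 39.20/324.20 = 10.99 MJ = 10990 kJ.

11000 kJ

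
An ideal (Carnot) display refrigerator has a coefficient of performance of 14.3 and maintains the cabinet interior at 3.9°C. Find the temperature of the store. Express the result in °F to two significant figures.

COP_R = T_C/(T_H − T_C) gives T_H − T_C = T_C/COP.
With T_C = 277.05 K, T_H = 277.05 × (1 + 1/14.3) = 296.42 K.
Converting, 296.42 K = 73.89°F.

74 °F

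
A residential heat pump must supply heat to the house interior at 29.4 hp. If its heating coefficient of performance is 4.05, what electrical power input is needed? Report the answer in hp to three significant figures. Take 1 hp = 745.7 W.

Ẇ = Q̇_H/COP_HP = 29.40/4.05 = 7.259 hp.

7.26 hp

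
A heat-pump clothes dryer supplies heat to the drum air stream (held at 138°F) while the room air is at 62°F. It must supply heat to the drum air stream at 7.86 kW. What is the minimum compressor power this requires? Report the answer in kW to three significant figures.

In absolute terms T_C = 289.82 K and T_H = 332.04 K, so ΔT = 42.22 K.
COP_Carnot = T_H/ΔT = 332.04/42.22 = 7.864.
Ẇ_min = Q̇/COP_Carnot = 7.860/7.864 = 0.9995 kW.

0.999 kW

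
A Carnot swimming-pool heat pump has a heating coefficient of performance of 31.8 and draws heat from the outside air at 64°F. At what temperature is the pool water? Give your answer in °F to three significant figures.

81.0 °F

COP_HP = T_H/(T_H − T_C) rearranges to T_H = COP·T_C/(COP − 1).
With T_C = 290.93 K, T_H = 31.8 × 290.93/30.80 = 300.37 K.
Converting, 300.37 K = 81.00°F.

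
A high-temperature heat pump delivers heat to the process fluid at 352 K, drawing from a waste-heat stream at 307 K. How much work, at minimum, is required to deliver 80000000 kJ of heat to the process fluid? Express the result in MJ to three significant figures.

The reservoir spacing is ΔT = 352 − 307 = 45.00 K.
The reversible limit is COP_HP = T_H/ΔT = 7.822, so W_min = Q_H/COP = Q_H·ΔT/T_H.
W_min = 80000000 × 45.00/352.00 = 10230000 kJ = 10230 MJ.

10200 MJ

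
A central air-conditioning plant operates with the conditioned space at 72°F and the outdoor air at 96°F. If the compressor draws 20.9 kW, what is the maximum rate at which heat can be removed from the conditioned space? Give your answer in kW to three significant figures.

463 kW

In absolute terms T_C = 295.37 K and T_H = 308.71 K, so ΔT = 13.33 K.
COP_Carnot = T_C/ΔT = 295.37/13.33 = 22.15.
Q̇_max = COP_Carnot × Ẇ = 22.15 × 20.90 kW = 463.0 kW.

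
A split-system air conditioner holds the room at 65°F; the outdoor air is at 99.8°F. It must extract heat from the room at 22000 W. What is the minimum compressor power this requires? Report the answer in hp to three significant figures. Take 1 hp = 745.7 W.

1.96 hp

In absolute terms T_C = 291.48 K and T_H = 310.82 K, so ΔT = 19.33 K.
COP_Carnot = T_C/ΔT = 291.48/19.33 = 15.08.
Ẇ_min = Q̇/COP_Carnot = 22000/15.08 = 1459 W = 1.957 hp.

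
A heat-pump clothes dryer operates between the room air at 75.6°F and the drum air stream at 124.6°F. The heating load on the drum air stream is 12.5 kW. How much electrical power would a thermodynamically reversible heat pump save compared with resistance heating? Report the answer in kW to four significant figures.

11.45 kW

In absolute terms T_C = 297.37 K and T_H = 324.59 K, so ΔT = 27.22 K.
COP_Carnot = T_H/ΔT = 324.59/27.22 = 11.92.
Resistance heating needs Ẇ_res = Q̇_H = 12.50 kW; the reversible heat pump needs only Ẇ_hp = Q̇_H/COP = 1.048 kW.
Saving = 12.50 − 1.048 = 11.45 kW.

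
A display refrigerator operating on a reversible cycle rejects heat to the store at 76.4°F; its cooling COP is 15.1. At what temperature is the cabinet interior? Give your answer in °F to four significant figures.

For a Carnot refrigerator COP_R = T_C/(T_H − T_C), so T_C = COP·T_H/(1 + COP).
With T_H = 297.82 K, T_C = 15.1 × 297.82/16.10 = 279.32 K.
Converting, 279.32 K = 43.10°F.

43.10 °F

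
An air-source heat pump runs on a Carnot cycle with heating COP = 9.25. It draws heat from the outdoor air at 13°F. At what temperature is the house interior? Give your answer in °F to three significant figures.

70.3 °F

COP_HP = T_H/(T_H − T_C) rearranges to T_H = COP·T_C/(COP − 1).
With T_C = 262.59 K, T_H = 9.25 × 262.59/8.250 = 294.42 K.
Converting, 294.42 K = 70.29°F.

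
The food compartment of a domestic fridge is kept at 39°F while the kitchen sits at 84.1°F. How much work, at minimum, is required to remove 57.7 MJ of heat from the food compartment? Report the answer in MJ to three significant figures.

5.22 MJ

In absolute terms T_C = 277.04 K and T_H = 302.09 K, so ΔT = 25.06 K.
The reversible limit is COP_R = T_C/ΔT = 11.06, so W_min = Q_C/COP = Q_C·ΔT/T_C.
W_min = 57.70 × 25.06/277.04 = 5.218 MJ.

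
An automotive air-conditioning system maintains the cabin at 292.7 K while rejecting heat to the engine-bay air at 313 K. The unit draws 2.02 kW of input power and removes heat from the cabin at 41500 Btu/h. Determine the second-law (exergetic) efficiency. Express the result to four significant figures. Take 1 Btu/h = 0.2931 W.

Converting, Q̇_C = 41500 Btu/h = 12.16 kW, so COP_actual = Q̇_C/Ẇ = 12.16/2.020 = 6.022.
The reservoir spacing is ΔT = 313 − 292.7 = 20.30 K.
COP_Carnot = T_C/ΔT = 292.70/20.30 = 14.42.
η_II = COP_actual/COP_Carnot = 6.022/14.42 = 0.4176.

0.4176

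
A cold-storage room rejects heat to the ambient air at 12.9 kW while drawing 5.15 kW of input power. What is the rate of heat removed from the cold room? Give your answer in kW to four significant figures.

7.750 kW

For a cyclic device the first law requires Q̇_H = Q̇_C + Ẇ.
Q̇_C = Q̇_H − Ẇ = 7.750 kW.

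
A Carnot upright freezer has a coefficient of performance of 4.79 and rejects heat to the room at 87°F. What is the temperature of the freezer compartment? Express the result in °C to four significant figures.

-21.90 °C

For a Carnot refrigerator COP_R = T_C/(T_H − T_C), so T_C = COP·T_H/(1 + COP).
With T_H = 303.71 K, T_C = 4.79 × 303.71/5.790 = 251.25 K.
Converting, 251.25 K = -21.90°C.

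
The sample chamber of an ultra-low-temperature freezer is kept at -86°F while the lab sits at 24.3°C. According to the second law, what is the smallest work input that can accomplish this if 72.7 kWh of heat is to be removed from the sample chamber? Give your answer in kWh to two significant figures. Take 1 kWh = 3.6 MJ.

31 kWh

In absolute terms T_C = 207.59 K and T_H = 297.45 K, so ΔT = 89.86 K.
The reversible limit is COP_R = T_C/ΔT = 2.310, so W_min = Q_C/COP = Q_C·ΔT/T_C.
W_min = 72.70 × 89.86/207.59 = 31.47 kWh.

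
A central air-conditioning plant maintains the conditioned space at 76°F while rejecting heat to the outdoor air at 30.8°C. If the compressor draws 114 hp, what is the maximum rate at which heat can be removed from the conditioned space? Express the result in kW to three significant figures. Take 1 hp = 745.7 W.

In absolute terms T_C = 297.59 K and T_H = 303.95 K, so ΔT = 6.356 K.
COP_Carnot = T_C/ΔT = 297.59/6.356 = 46.82.
Q̇_max = COP_Carnot × Ẇ = 46.82 × 114.0 hp = 5338 hp = 3981 kW.

3980 kW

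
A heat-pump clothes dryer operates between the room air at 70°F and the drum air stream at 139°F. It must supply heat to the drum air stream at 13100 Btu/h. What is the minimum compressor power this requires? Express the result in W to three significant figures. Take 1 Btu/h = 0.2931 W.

In absolute terms T_C = 294.26 K and T_H = 332.59 K, so ΔT = 38.33 K.
COP_Carnot = T_H/ΔT = 332.59/38.33 = 8.676.
Ẇ_min = Q̇/COP_Carnot = 13100/8.676 = 1510 Btu/h = 442.5 W.

443 W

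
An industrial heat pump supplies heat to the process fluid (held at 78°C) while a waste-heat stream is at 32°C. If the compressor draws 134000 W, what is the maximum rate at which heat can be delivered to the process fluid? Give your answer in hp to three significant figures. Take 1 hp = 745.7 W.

In absolute terms T_C = 305.15 K and T_H = 351.15 K, so ΔT = 46.00 K.
COP_Carnot = T_H/ΔT = 351.15/46.00 = 7.634.
Q̇_max = COP_Carnot × Ẇ = 7.634 × 134000 W = 1023000 W = 1372 hp.

1370 hp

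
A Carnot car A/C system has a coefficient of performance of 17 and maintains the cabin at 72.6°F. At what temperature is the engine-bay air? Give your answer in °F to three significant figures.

COP_R = T_C/(T_H − T_C) gives T_H − T_C = T_C/COP.
With T_C = 295.71 K, T_H = 295.71 × (1 + 1/17) = 313.10 K.
Converting, 313.10 K = 103.91°F.

104 °F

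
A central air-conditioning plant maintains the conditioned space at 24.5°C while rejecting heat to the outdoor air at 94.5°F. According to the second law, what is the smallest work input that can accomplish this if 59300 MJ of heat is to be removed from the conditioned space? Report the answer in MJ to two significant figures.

2000 MJ

In absolute terms T_C = 297.65 K and T_H = 307.87 K, so ΔT = 10.22 K.
The reversible limit is COP_R = T_C/ΔT = 29.12, so W_min = Q_C/COP = Q_C·ΔT/T_C.
W_min = 59300 × 10.22/297.65 = 2037 MJ.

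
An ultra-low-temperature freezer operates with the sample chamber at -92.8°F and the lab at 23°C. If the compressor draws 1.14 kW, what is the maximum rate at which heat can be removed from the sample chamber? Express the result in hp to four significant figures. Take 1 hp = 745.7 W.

In absolute terms T_C = 203.82 K and T_H = 296.15 K, so ΔT = 92.33 K.
COP_Carnot = T_C/ΔT = 203.82/92.33 = 2.207.
Q̇_max = COP_Carnot × Ẇ = 2.207 × 1.140 kW = 2.516 kW = 3.375 hp.

3.375 hp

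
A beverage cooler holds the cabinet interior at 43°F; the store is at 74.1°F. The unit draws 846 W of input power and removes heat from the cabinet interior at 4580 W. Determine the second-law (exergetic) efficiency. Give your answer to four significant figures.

0.3349

COP_actual = Q̇_C/Ẇ = 4580/846.0 = 5.414.
In absolute terms T_C = 279.26 K and T_H = 296.54 K, so ΔT = 17.28 K.
COP_Carnot = T_C/ΔT = 279.26/17.28 = 16.16.
η_II = COP_actual/COP_Carnot = 5.414/16.16 = 0.3349.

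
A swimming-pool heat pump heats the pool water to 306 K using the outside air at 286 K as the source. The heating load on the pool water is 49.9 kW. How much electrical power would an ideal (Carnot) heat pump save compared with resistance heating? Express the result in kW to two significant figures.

47 kW

The reservoir spacing is ΔT = 306 − 286 = 20.00 K.
COP_Carnot = T_H/ΔT = 306.00/20.00 = 15.30.
Resistance heating needs Ẇ_res = Q̇_H = 49.90 kW; the reversible heat pump needs only Ẇ_hp = Q̇_H/COP = 3.261 kW.
Saving = 49.90 − 3.261 = 46.64 kW.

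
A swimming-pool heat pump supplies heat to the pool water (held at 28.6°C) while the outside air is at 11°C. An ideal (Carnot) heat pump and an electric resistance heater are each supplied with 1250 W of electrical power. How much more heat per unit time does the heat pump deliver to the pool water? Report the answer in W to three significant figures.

In absolute terms T_C = 284.15 K and T_H = 301.75 K, so ΔT = 17.60 K.
COP_Carnot = T_H/ΔT = 301.75/17.60 = 17.14.
The heat pump delivers Q̇_H = COP × Ẇ = 21430 W; the resistance heater delivers Ẇ = 1250 W.
Extra = (COP − 1)·Ẇ = 20180 W.

20200 W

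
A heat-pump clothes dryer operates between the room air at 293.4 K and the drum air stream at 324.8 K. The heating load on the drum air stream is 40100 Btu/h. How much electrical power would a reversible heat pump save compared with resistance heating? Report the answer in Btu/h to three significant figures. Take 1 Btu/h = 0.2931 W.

36200 Btu/h

The reservoir spacing is ΔT = 324.8 − 293.4 = 31.40 K.
COP_Carnot = T_H/ΔT = 324.80/31.40 = 10.34.
Resistance heating needs Ẇ_res = Q̇_H = 40100 Btu/h; the reversible heat pump needs only Ẇ_hp = Q̇_H/COP = 3877 Btu/h.
Saving = 40100 − 3877 = 36220 Btu/h.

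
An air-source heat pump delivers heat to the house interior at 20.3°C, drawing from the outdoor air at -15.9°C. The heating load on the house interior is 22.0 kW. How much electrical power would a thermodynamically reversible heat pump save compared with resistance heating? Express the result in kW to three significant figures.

In absolute terms T_C = 257.25 K and T_H = 293.45 K, so ΔT = 36.20 K.
COP_Carnot = T_H/ΔT = 293.45/36.20 = 8.106.
Resistance heating needs Ẇ_res = Q̇_H = 22.00 kW; the reversible heat pump needs only Ẇ_hp = Q̇_H/COP = 2.714 kW.
Saving = 22.00 − 2.714 = 19.29 kW.

19.3 kW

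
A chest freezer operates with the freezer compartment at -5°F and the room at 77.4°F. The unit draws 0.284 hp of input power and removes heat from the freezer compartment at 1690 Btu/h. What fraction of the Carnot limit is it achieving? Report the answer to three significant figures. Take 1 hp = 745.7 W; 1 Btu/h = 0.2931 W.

0.424

Converting, Q̇_C = 1690 Btu/h = 0.6643 hp, so COP_actual = Q̇_C/Ẇ = 0.6643/0.2840 = 2.339.
In absolute terms T_C = 252.59 K and T_H = 298.37 K, so ΔT = 45.78 K.
COP_Carnot = T_C/ΔT = 252.59/45.78 = 5.518.
η_II = COP_actual/COP_Carnot = 2.339/5.518 = 0.4239.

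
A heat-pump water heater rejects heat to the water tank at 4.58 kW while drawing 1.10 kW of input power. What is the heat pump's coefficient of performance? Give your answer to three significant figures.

The first law gives Q̇_H = Q̇_C + Ẇ, so the three rates are Q̇_C = 3.480, Q̇_H = 4.580, Ẇ = 1.100 kW.
COP_HP = Q̇_H/Ẇ = 4.580/1.100 = 4.164.

4.16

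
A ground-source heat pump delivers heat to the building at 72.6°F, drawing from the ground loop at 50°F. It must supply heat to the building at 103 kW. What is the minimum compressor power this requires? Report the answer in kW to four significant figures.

4.373 kW

In absolute terms T_C = 283.15 K and T_H = 295.71 K, so ΔT = 12.56 K.
COP_Carnot = T_H/ΔT = 295.71/12.56 = 23.55.
Ẇ_min = Q̇/COP_Carnot = 103.0/23.55 = 4.373 kW.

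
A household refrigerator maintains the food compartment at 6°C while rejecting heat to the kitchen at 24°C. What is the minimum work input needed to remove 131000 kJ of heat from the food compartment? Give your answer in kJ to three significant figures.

In absolute terms T_C = 279.15 K and T_H = 297.15 K, so ΔT = 18.00 K.
The reversible limit is COP_R = T_C/ΔT = 15.51, so W_min = Q_C/COP = Q_C·ΔT/T_C.
W_min = 131000 × 18.00/279.15 = 8447 kJ.

8450 kJ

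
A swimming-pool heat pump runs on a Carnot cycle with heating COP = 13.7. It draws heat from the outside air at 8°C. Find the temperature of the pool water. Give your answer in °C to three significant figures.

COP_HP = T_H/(T_H − T_C) rearranges to T_H = COP·T_C/(COP − 1).
With T_C = 281.15 K, T_H = 13.7 × 281.15/12.70 = 303.29 K.
Converting, 303.29 K = 30.14°C.

30.1 °C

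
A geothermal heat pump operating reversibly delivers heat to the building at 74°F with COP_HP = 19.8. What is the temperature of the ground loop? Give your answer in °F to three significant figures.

COP_HP = T_H/(T_H − T_C) gives T_H − T_C = T_H/COP.
With T_H = 296.48 K, T_C = 296.48 × (1 − 1/19.8) = 281.51 K.
Converting, 281.51 K = 47.05°F.

47.0 °F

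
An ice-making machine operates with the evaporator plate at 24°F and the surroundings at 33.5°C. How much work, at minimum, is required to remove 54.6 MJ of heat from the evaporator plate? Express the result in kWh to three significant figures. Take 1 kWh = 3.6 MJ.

In absolute terms T_C = 268.71 K and T_H = 306.65 K, so ΔT = 37.94 K.
The reversible limit is COP_R = T_C/ΔT = 7.082, so W_min = Q_C/COP = Q_C·ΔT/T_C.
W_min = 54.60 × 37.94/268.71 = 7.710 MJ = 2.142 kWh.

2.14 kWh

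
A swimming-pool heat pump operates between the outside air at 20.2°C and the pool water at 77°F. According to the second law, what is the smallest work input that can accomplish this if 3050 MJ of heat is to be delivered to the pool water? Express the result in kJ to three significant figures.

In absolute terms T_C = 293.35 K and T_H = 298.15 K, so ΔT = 4.800 K.
The reversible limit is COP_HP = T_H/ΔT = 62.11, so W_min = Q_H/COP = Q_H·ΔT/T_H.
W_min = 3050 × 4.800/298.15 = 49.10 MJ = 49100 kJ.

49100 kJ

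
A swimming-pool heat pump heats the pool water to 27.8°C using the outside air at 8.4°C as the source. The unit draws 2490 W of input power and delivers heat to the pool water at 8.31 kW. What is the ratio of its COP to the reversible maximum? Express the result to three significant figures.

0.215

Converting, Q̇_H = 8.310 kW = 8310 W, so COP_actual = Q̇_H/Ẇ = 8310/2490 = 3.337.
In absolute terms T_C = 281.55 K and T_H = 300.95 K, so ΔT = 19.40 K.
COP_Carnot = T_H/ΔT = 300.95/19.40 = 15.51.
η_II = COP_actual/COP_Carnot = 3.337/15.51 = 0.2151.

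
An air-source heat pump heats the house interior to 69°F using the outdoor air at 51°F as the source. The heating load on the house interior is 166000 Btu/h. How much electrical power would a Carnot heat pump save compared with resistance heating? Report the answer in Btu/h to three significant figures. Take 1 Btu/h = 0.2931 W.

In absolute terms T_C = 283.71 K and T_H = 293.71 K, so ΔT = 10.00 K.
COP_Carnot = T_H/ΔT = 293.71/10.00 = 29.37.
Resistance heating needs Ẇ_res = Q̇_H = 166000 Btu/h; the reversible heat pump needs only Ẇ_hp = Q̇_H/COP = 5652 Btu/h.
Saving = 166000 − 5652 = 160300 Btu/h.

160000 Btu/h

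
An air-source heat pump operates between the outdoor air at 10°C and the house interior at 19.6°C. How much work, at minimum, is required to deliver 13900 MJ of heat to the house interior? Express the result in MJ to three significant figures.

In absolute terms T_C = 283.15 K and T_H = 292.75 K, so ΔT = 9.600 K.
The reversible limit is COP_HP = T_H/ΔT = 30.49, so W_min = Q_H/COP = Q_H·ΔT/T_H.
W_min = 13900 × 9.600/292.75 = 455.8 MJ.

456 MJ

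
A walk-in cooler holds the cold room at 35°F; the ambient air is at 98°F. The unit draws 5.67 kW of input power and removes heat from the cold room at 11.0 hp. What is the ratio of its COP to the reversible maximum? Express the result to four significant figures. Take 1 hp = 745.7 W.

Converting, Q̇_C = 11.00 hp = 8.203 kW, so COP_actual = Q̇_C/Ẇ = 8.203/5.670 = 1.447.
In absolute terms T_C = 274.82 K and T_H = 309.82 K, so ΔT = 35.00 K.
COP_Carnot = T_C/ΔT = 274.82/35.00 = 7.852.
η_II = COP_actual/COP_Carnot = 1.447/7.852 = 0.1842.

0.1842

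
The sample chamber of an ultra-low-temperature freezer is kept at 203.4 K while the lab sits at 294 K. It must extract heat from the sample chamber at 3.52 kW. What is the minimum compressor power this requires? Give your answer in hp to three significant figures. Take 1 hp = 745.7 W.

2.10 hp

The reservoir spacing is ΔT = 294 − 203.4 = 90.60 K.
COP_Carnot = T_C/ΔT = 203.40/90.60 = 2.245.
Ẇ_min = Q̇/COP_Carnot = 3.520/2.245 = 1.568 kW = 2.103 hp.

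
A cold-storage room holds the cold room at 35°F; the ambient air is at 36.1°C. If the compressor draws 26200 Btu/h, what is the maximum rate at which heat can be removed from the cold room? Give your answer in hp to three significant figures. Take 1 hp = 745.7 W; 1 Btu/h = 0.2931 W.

In absolute terms T_C = 274.82 K and T_H = 309.25 K, so ΔT = 34.43 K.
COP_Carnot = T_C/ΔT = 274.82/34.43 = 7.981.
Q̇_max = COP_Carnot × Ẇ = 7.981 × 26200 Btu/h = 209100 Btu/h = 82.19 hp.

82.2 hp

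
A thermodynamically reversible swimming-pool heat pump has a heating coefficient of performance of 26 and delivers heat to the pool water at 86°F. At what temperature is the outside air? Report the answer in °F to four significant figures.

65.01 °F

COP_HP = T_H/(T_H − T_C) gives T_H − T_C = T_H/COP.
With T_H = 303.15 K, T_C = 303.15 × (1 − 1/26) = 291.49 K.
Converting, 291.49 K = 65.01°F.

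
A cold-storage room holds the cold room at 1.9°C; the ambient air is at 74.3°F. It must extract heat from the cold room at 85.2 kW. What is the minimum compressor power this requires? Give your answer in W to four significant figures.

6691 W

In absolute terms T_C = 275.05 K and T_H = 296.65 K, so ΔT = 21.60 K.
COP_Carnot = T_C/ΔT = 275.05/21.60 = 12.73.
Ẇ_min = Q̇/COP_Carnot = 85.20/12.73 = 6.691 kW = 6691 W.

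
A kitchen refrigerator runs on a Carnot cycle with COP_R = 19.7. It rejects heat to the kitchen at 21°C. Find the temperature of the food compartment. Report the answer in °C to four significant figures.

6.790 °C

For a Carnot refrigerator COP_R = T_C/(T_H − T_C), so T_C = COP·T_H/(1 + COP).
With T_H = 294.15 K, T_C = 19.7 × 294.15/20.70 = 279.94 K.
Converting, 279.94 K = 6.79°C.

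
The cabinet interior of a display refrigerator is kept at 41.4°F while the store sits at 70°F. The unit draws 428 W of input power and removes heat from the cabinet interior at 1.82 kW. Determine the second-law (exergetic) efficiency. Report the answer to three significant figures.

Converting, Q̇_C = 1.820 kW = 1820 W, so COP_actual = Q̇_C/Ẇ = 1820/428.0 = 4.252.
In absolute terms T_C = 278.37 K and T_H = 294.26 K, so ΔT = 15.89 K.
COP_Carnot = T_C/ΔT = 278.37/15.89 = 17.52.
η_II = COP_actual/COP_Carnot = 4.252/17.52 = 0.2427.

0.243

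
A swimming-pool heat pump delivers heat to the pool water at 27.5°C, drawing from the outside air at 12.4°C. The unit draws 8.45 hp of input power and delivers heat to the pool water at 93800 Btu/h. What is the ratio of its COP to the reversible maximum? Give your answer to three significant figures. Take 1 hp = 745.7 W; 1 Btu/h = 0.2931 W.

0.219

Converting, Q̇_H = 93800 Btu/h = 36.87 hp, so COP_actual = Q̇_H/Ẇ = 36.87/8.450 = 4.363.
In absolute terms T_C = 285.55 K and T_H = 300.65 K, so ΔT = 15.10 K.
COP_Carnot = T_H/ΔT = 300.65/15.10 = 19.91.
η_II = COP_actual/COP_Carnot = 4.363/19.91 = 0.2191.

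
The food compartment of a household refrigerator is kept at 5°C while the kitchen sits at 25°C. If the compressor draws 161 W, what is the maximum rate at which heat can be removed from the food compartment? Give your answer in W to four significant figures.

2239 W

In absolute terms T_C = 278.15 K and T_H = 298.15 K, so ΔT = 20.00 K.
COP_Carnot = T_C/ΔT = 278.15/20.00 = 13.91.
Q̇_max = COP_Carnot × Ẇ = 13.91 × 161.0 W = 2239 W.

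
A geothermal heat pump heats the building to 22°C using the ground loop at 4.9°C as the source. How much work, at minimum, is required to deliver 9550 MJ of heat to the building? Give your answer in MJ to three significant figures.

553 MJ

In absolute terms T_C = 278.05 K and T_H = 295.15 K, so ΔT = 17.10 K.
The reversible limit is COP_HP = T_H/ΔT = 17.26, so W_min = Q_H/COP = Q_H·ΔT/T_H.
W_min = 9550 × 17.10/295.15 = 553.3 MJ.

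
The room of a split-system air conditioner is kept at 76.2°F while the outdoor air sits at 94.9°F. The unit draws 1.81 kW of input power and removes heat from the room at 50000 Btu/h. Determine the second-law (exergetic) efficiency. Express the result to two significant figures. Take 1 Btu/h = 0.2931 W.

Converting, Q̇_C = 50000 Btu/h = 14.66 kW, so COP_actual = Q̇_C/Ẇ = 14.66/1.810 = 8.097.
In absolute terms T_C = 297.71 K and T_H = 308.09 K, so ΔT = 10.39 K.
COP_Carnot = T_C/ΔT = 297.71/10.39 = 28.66.
η_II = COP_actual/COP_Carnot = 8.097/28.66 = 0.2825.

0.28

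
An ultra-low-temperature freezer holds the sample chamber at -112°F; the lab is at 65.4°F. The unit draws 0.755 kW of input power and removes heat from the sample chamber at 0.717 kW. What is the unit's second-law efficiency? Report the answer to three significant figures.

COP_actual = Q̇_C/Ẇ = 0.7170/0.7550 = 0.9497.
In absolute terms T_C = 193.15 K and T_H = 291.71 K, so ΔT = 98.56 K.
COP_Carnot = T_C/ΔT = 193.15/98.56 = 1.960.
η_II = COP_actual/COP_Carnot = 0.9497/1.960 = 0.4846.

0.485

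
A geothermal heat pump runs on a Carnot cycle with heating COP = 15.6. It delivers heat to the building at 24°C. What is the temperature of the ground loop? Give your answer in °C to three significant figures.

4.95 °C

COP_HP = T_H/(T_H − T_C) gives T_H − T_C = T_H/COP.
With T_H = 297.15 K, T_C = 297.15 × (1 − 1/15.6) = 278.10 K.
Converting, 278.10 K = 4.95°C.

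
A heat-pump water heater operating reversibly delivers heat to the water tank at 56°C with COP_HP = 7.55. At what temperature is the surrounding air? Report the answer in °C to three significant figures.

12.4 °C

COP_HP = T_H/(T_H − T_C) gives T_H − T_C = T_H/COP.
With T_H = 329.15 K, T_C = 329.15 × (1 − 1/7.55) = 285.55 K.
Converting, 285.55 K = 12.40°C.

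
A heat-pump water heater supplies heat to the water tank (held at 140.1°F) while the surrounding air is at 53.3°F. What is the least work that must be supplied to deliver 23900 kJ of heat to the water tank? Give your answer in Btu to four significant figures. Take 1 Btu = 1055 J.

In absolute terms T_C = 284.98 K and T_H = 333.21 K, so ΔT = 48.22 K.
The reversible limit is COP_HP = T_H/ΔT = 6.910, so W_min = Q_H/COP = Q_H·ΔT/T_H.
W_min = 23900 × 48.22/333.21 = 3459 kJ = 3279 Btu.

3279 Btu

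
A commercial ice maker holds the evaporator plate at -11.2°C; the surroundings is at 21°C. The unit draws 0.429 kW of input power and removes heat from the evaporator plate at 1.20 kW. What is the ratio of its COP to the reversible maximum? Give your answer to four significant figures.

COP_actual = Q̇_C/Ẇ = 1.200/0.4290 = 2.797.
In absolute terms T_C = 261.95 K and T_H = 294.15 K, so ΔT = 32.20 K.
COP_Carnot = T_C/ΔT = 261.95/32.20 = 8.135.
η_II = COP_actual/COP_Carnot = 2.797/8.135 = 0.3438.

0.3438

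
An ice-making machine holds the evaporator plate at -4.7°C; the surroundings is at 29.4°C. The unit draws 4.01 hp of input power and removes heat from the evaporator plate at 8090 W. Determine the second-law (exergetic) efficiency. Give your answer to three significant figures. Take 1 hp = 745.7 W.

0.344

Converting, Q̇_C = 8090 W = 10.85 hp, so COP_actual = Q̇_C/Ẇ = 10.85/4.010 = 2.705.
In absolute terms T_C = 268.45 K and T_H = 302.55 K, so ΔT = 34.10 K.
COP_Carnot = T_C/ΔT = 268.45/34.10 = 7.872.
η_II = COP_actual/COP_Carnot = 2.705/7.872 = 0.3437.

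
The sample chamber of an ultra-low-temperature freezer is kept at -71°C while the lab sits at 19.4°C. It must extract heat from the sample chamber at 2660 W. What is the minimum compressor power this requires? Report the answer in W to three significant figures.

1190 W

In absolute terms T_C = 202.15 K and T_H = 292.55 K, so ΔT = 90.40 K.
COP_Carnot = T_C/ΔT = 202.15/90.40 = 2.236.
Ẇ_min = Q̇/COP_Carnot = 2660/2.236 = 1190 W.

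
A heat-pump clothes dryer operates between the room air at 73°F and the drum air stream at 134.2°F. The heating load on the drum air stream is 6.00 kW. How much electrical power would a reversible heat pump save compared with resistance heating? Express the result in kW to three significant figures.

In absolute terms T_C = 295.93 K and T_H = 329.93 K, so ΔT = 34.00 K.
COP_Carnot = T_H/ΔT = 329.93/34.00 = 9.704.
Resistance heating needs Ẇ_res = Q̇_H = 6.000 kW; the reversible heat pump needs only Ẇ_hp = Q̇_H/COP = 0.6183 kW.
Saving = 6.000 − 0.6183 = 5.382 kW.

5.38 kW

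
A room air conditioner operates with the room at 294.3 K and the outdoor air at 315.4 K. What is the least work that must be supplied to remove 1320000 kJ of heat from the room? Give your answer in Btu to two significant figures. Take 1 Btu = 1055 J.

90000 Btu

The reservoir spacing is ΔT = 315.4 − 294.3 = 21.10 K.
The reversible limit is COP_R = T_C/ΔT = 13.95, so W_min = Q_C/COP = Q_C·ΔT/T_C.
W_min = 1320000 × 21.10/294.30 = 94640 kJ = 89700 Btu.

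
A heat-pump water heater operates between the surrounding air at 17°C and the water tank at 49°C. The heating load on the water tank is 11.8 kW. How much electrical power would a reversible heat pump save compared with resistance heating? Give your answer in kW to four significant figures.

In absolute terms T_C = 290.15 K and T_H = 322.15 K, so ΔT = 32.00 K.
COP_Carnot = T_H/ΔT = 322.15/32.00 = 10.07.
Resistance heating needs Ẇ_res = Q̇_H = 11.80 kW; the reversible heat pump needs only Ẇ_hp = Q̇_H/COP = 1.172 kW.
Saving = 11.80 − 1.172 = 10.63 kW.

10.63 kW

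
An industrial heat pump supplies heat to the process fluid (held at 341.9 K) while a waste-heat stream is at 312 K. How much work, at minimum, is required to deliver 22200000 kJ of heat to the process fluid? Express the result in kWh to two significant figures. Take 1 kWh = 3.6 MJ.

The reservoir spacing is ΔT = 341.9 − 312 = 29.90 K.
The reversible limit is COP_HP = T_H/ΔT = 11.43, so W_min = Q_H/COP = Q_H·ΔT/T_H.
W_min = 22200000 × 29.90/341.90 = 1941000 kJ = 539.3 kWh.

540 kWh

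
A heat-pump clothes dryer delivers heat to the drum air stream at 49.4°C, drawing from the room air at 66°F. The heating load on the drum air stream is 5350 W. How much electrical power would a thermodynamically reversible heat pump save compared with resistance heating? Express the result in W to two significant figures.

In absolute terms T_C = 292.04 K and T_H = 322.55 K, so ΔT = 30.51 K.
COP_Carnot = T_H/ΔT = 322.55/30.51 = 10.57.
Resistance heating needs Ẇ_res = Q̇_H = 5350 W; the reversible heat pump needs only Ẇ_hp = Q̇_H/COP = 506.1 W.
Saving = 5350 − 506.1 = 4844 W.

4800 W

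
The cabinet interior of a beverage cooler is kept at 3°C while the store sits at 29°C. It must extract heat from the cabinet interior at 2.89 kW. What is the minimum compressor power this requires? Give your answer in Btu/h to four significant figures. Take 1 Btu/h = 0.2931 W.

In absolute terms T_C = 276.15 K and T_H = 302.15 K, so ΔT = 26.00 K.
COP_Carnot = T_C/ΔT = 276.15/26.00 = 10.62.
Ẇ_min = Q̇/COP_Carnot = 2.890/10.62 = 0.2721 kW = 928.3 Btu/h.

928.3 Btu/h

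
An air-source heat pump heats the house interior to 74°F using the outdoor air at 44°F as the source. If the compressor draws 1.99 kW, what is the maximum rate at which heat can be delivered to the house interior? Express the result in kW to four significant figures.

35.40 kW

In absolute terms T_C = 279.82 K and T_H = 296.48 K, so ΔT = 16.67 K.
COP_Carnot = T_H/ΔT = 296.48/16.67 = 17.79.
Q̇_max = COP_Carnot × Ẇ = 17.79 × 1.990 kW = 35.40 kW.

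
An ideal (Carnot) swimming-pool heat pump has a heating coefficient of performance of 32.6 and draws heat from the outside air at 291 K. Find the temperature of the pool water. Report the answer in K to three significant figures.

COP_HP = T_H/(T_H − T_C) rearranges to T_H = COP·T_C/(COP − 1).
With T_C = 291.00 K, T_H = 32.6 × 291.00/31.60 = 300.21 K.

300 K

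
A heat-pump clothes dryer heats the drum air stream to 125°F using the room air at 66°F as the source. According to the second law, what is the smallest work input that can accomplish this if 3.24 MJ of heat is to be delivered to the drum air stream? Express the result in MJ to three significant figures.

In absolute terms T_C = 292.04 K and T_H = 324.82 K, so ΔT = 32.78 K.
The reversible limit is COP_HP = T_H/ΔT = 9.910, so W_min = Q_H/COP = Q_H·ΔT/T_H.
W_min = 3.240 × 32.78/324.82 = 0.3270 MJ.

0.327 MJ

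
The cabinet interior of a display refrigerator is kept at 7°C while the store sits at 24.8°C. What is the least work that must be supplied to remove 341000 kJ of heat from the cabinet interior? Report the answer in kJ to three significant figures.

In absolute terms T_C = 280.15 K and T_H = 297.95 K, so ΔT = 17.80 K.
The reversible limit is COP_R = T_C/ΔT = 15.74, so W_min = Q_C/COP = Q_C·ΔT/T_C.
W_min = 341000 × 17.80/280.15 = 21670 kJ.

21700 kJ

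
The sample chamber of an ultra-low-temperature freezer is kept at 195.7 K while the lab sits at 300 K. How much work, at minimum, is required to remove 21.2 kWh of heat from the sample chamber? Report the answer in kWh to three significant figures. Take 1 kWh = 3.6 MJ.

The reservoir spacing is ΔT = 300 − 195.7 = 104.3 K.
The reversible limit is COP_R = T_C/ΔT = 1.876, so W_min = Q_C/COP = Q_C·ΔT/T_C.
W_min = 21.20 × 104.3/195.70 = 11.30 kWh.

11.3 kWh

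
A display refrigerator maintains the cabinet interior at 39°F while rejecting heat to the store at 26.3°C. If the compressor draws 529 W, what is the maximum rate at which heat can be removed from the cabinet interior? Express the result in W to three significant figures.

In absolute terms T_C = 277.04 K and T_H = 299.45 K, so ΔT = 22.41 K.
COP_Carnot = T_C/ΔT = 277.04/22.41 = 12.36.
Q̇_max = COP_Carnot × Ẇ = 12.36 × 529.0 W = 6539 W.

6540 W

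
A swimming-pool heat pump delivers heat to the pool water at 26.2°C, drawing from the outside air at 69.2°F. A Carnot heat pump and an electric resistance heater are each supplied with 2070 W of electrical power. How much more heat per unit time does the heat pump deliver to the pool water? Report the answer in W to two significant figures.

In absolute terms T_C = 293.82 K and T_H = 299.35 K, so ΔT = 5.533 K.
COP_Carnot = T_H/ΔT = 299.35/5.533 = 54.10.
The heat pump delivers Q̇_H = COP × Ẇ = 112000 W; the resistance heater delivers Ẇ = 2070 W.
Extra = (COP − 1)·Ẇ = 109900 W.

110000 W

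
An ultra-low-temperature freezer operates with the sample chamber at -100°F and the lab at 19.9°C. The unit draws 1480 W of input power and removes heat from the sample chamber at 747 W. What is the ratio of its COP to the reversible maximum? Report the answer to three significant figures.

COP_actual = Q̇_C/Ẇ = 747.0/1480 = 0.5047.
In absolute terms T_C = 199.82 K and T_H = 293.05 K, so ΔT = 93.23 K.
COP_Carnot = T_C/ΔT = 199.82/93.23 = 2.143.
η_II = COP_actual/COP_Carnot = 0.5047/2.143 = 0.2355.

0.236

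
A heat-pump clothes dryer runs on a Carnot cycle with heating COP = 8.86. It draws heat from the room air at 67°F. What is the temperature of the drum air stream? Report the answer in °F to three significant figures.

134 °F

COP_HP = T_H/(T_H − T_C) rearranges to T_H = COP·T_C/(COP − 1).
With T_C = 292.59 K, T_H = 8.86 × 292.59/7.860 = 329.82 K.
Converting, 329.82 K = 134.01°F.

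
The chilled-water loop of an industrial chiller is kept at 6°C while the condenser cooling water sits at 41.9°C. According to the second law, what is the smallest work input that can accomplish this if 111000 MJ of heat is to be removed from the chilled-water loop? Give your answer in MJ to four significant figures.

14280 MJ

In absolute terms T_C = 279.15 K and T_H = 315.05 K, so ΔT = 35.90 K.
The reversible limit is COP_R = T_C/ΔT = 7.776, so W_min = Q_C/COP = Q_C·ΔT/T_C.
W_min = 111000 × 35.90/279.15 = 14280 MJ.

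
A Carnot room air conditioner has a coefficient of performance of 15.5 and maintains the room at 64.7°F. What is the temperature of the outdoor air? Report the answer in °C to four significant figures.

36.96 °C

COP_R = T_C/(T_H − T_C) gives T_H − T_C = T_C/COP.
With T_C = 291.32 K, T_H = 291.32 × (1 + 1/15.5) = 310.11 K.
Converting, 310.11 K = 36.96°C.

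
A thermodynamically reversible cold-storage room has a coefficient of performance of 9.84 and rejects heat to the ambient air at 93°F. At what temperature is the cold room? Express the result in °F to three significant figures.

For a Carnot refrigerator COP_R = T_C/(T_H − T_C), so T_C = COP·T_H/(1 + COP).
With T_H = 307.04 K, T_C = 9.84 × 307.04/10.84 = 278.71 K.
Converting, 278.71 K = 42.02°F.

42.0 °F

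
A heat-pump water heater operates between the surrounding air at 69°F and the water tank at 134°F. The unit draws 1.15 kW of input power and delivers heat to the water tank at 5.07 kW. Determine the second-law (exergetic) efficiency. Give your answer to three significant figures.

COP_actual = Q̇_H/Ẇ = 5.070/1.150 = 4.409.
In absolute terms T_C = 293.71 K and T_H = 329.82 K, so ΔT = 36.11 K.
COP_Carnot = T_H/ΔT = 329.82/36.11 = 9.133.
η_II = COP_actual/COP_Carnot = 4.409/9.133 = 0.4827.

0.483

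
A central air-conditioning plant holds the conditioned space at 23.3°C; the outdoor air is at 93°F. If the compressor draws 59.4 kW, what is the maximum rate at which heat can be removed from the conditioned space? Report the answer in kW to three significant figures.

In absolute terms T_C = 296.45 K and T_H = 307.04 K, so ΔT = 10.59 K.
COP_Carnot = T_C/ΔT = 296.45/10.59 = 28.00.
Q̇_max = COP_Carnot × Ẇ = 28.00 × 59.40 kW = 1663 kW.

1660 kW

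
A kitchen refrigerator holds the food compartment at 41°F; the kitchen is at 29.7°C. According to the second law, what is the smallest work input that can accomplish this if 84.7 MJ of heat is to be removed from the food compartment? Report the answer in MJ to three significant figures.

7.52 MJ

In absolute terms T_C = 278.15 K and T_H = 302.85 K, so ΔT = 24.70 K.
The reversible limit is COP_R = T_C/ΔT = 11.26, so W_min = Q_C/COP = Q_C·ΔT/T_C.
W_min = 84.70 × 24.70/278.15 = 7.521 MJ.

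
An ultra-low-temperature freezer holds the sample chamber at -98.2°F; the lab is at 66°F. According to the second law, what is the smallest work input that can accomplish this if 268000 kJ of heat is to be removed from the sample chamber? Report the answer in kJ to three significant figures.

In absolute terms T_C = 200.82 K and T_H = 292.04 K, so ΔT = 91.22 K.
The reversible limit is COP_R = T_C/ΔT = 2.201, so W_min = Q_C/COP = Q_C·ΔT/T_C.
W_min = 268000 × 91.22/200.82 = 121700 kJ.

122000 kJ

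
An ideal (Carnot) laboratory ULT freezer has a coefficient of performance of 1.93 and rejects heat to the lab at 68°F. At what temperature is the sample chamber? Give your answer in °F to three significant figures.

For a Carnot refrigerator COP_R = T_C/(T_H − T_C), so T_C = COP·T_H/(1 + COP).
With T_H = 293.15 K, T_C = 1.93 × 293.15/2.930 = 193.10 K.
Converting, 193.10 K = -112.09°F.

-112 °F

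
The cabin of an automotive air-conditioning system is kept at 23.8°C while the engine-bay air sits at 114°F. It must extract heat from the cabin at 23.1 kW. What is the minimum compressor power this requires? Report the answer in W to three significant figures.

1690 W

In absolute terms T_C = 296.95 K and T_H = 318.71 K, so ΔT = 21.76 K.
COP_Carnot = T_C/ΔT = 296.95/21.76 = 13.65.
Ẇ_min = Q̇/COP_Carnot = 23.10/13.65 = 1.692 kW = 1692 W.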